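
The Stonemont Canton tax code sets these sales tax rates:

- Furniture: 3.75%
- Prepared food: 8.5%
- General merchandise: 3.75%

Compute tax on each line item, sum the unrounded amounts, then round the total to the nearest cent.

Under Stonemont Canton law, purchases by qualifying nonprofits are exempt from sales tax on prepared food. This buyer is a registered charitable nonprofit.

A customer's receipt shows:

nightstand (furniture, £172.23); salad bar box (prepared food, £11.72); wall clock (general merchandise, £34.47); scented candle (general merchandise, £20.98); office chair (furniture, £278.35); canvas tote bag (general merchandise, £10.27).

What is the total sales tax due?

Nightstand £172.23: furniture → 3.75% → £6.458625
Salad bar box £11.72: prepared food, buyer-exempt → 0% → £0.00
Wall clock £34.47: general merchandise → 3.75% → £1.292625
Scented candle £20.98: general merchandise → 3.75% → £0.78675
Office chair £278.35: furniture → 3.75% → £10.438125
Canvas tote bag £10.27: general merchandise → 3.75% → £0.385125
Unrounded tax sum = £19.36125 → £19.36

£19.36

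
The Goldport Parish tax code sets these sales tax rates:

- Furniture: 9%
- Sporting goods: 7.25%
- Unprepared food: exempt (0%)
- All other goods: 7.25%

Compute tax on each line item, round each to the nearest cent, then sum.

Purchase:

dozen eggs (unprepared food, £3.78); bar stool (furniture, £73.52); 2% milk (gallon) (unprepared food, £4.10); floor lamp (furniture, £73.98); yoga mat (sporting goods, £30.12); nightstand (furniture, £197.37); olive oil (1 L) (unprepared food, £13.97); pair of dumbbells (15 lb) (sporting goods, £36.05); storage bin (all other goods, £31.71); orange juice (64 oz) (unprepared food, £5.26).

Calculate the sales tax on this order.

£38.13

Dozen eggs £3.78: unprepared food → 0% → £0.00
Bar stool £73.52: furniture → 9% → £6.62
2% milk (gallon) £4.10: unprepared food → 0% → £0.00
Floor lamp £73.98: furniture → 9% → £6.66
Yoga mat £30.12: sporting goods → 7.25% → £2.18
Nightstand £197.37: furniture → 9% → £17.76
Olive oil (1 L) £13.97: unprepared food → 0% → £0.00
Pair of dumbbells (15 lb) £36.05: sporting goods → 7.25% → £2.61
Storage bin £31.71: all other goods → 7.25% → £2.30
Orange juice (64 oz) £5.26: unprepared food → 0% → £0.00
Total tax = £6.62 + £6.66 + £2.18 + £17.76 + £2.61 + £2.30 = £38.13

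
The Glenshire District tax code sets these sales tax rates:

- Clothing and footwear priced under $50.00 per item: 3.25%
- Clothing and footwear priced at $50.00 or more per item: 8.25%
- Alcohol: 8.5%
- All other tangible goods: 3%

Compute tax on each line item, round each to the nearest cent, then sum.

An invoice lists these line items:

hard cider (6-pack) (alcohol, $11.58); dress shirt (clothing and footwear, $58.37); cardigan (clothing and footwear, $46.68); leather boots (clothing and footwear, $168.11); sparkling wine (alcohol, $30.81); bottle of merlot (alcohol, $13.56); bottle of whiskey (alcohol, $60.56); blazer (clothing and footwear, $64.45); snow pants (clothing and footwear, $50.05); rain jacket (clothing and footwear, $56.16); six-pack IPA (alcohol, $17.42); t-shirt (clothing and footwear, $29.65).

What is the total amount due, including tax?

Hard cider (6-pack) $11.58: alcohol → 8.5% → $0.98
Dress shirt $58.37: clothing and footwear, $50.00 or more → 8.25% → $4.82
Cardigan $46.68: clothing and footwear, under $50.00 → 3.25% → $1.52
Leather boots $168.11: clothing and footwear, $50.00 or more → 8.25% → $13.87
Sparkling wine $30.81: alcohol → 8.5% → $2.62
Bottle of merlot $13.56: alcohol → 8.5% → $1.15
Bottle of whiskey $60.56: alcohol → 8.5% → $5.15
Blazer $64.45: clothing and footwear, $50.00 or more → 8.25% → $5.32
Snow pants $50.05: clothing and footwear, $50.00 or more → 8.25% → $4.13
Rain jacket $56.16: clothing and footwear, $50.00 or more → 8.25% → $4.63
Six-pack IPA $17.42: alcohol → 8.5% → $1.48
T-shirt $29.65: clothing and footwear, under $50.00 → 3.25% → $0.96
Subtotal = $607.40; tax = $46.63; total due = $654.03

$654.03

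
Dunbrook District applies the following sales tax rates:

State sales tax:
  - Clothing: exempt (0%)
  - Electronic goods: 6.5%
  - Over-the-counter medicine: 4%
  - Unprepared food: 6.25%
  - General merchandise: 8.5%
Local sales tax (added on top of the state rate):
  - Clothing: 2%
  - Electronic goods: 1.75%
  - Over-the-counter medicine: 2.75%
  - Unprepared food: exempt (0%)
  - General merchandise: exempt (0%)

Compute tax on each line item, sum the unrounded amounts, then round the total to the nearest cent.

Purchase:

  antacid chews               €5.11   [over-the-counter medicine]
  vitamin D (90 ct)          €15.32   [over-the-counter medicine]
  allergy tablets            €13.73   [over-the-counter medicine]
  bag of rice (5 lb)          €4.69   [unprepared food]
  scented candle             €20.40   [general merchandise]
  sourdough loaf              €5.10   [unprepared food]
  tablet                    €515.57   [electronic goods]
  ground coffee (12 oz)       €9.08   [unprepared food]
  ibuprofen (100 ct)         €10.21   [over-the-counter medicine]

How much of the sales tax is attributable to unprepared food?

€1.18

Bag of rice (5 lb) €4.69: unprepared food → 6.25% + 0% local = 6.25% → €0.293125
Sourdough loaf €5.10: unprepared food → 6.25% + 0% local = 6.25% → €0.31875
Ground coffee (12 oz) €9.08: unprepared food → 6.25% + 0% local = 6.25% → €0.5675
Tax on unprepared food: unrounded sum = €1.179375 → €1.18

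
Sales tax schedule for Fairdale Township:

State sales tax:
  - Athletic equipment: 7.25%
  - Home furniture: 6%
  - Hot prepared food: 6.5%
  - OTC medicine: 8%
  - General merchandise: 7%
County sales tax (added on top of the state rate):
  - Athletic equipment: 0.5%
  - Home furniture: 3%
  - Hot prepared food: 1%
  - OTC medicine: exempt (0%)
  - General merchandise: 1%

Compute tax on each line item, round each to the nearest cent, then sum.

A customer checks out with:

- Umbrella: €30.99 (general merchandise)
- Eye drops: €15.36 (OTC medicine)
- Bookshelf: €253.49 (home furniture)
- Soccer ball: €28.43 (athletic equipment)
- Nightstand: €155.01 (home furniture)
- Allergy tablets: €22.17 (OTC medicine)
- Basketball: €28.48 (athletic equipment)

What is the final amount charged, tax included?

Umbrella €30.99: general merchandise → 7% + 1% county = 8% → €2.48
Eye drops €15.36: OTC medicine → 8% + 0% county = 8% → €1.23
Bookshelf €253.49: home furniture → 6% + 3% county = 9% → €22.81
Soccer ball €28.43: athletic equipment → 7.25% + 0.5% county = 7.75% → €2.20
Nightstand €155.01: home furniture → 6% + 3% county = 9% → €13.95
Allergy tablets €22.17: OTC medicine → 8% + 0% county = 8% → €1.77
Basketball €28.48: athletic equipment → 7.25% + 0.5% county = 7.75% → €2.21
Subtotal = €533.93; tax = €46.65; total due = €580.58

€580.58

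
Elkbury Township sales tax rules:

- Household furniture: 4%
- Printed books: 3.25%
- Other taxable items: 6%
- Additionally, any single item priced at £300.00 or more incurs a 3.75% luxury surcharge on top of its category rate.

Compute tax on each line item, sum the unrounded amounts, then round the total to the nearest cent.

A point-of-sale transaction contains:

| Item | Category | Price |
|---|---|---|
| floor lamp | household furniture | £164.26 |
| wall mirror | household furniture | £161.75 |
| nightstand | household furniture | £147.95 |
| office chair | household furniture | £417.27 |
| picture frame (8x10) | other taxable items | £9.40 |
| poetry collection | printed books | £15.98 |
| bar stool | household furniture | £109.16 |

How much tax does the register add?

£56.75

Floor lamp £164.26: household furniture → 4% → £6.5704
Wall mirror £161.75: household furniture → 4% → £6.47
Nightstand £147.95: household furniture → 4% → £5.918
Office chair £417.27: household furniture → 4% + 3.75% surcharge = 7.75% → £32.338425
Picture frame (8x10) £9.40: other taxable items → 6% → £0.564
Poetry collection £15.98: printed books → 3.25% → £0.51935
Bar stool £109.16: household furniture → 4% → £4.3664
Unrounded tax sum = £56.746575 → £56.75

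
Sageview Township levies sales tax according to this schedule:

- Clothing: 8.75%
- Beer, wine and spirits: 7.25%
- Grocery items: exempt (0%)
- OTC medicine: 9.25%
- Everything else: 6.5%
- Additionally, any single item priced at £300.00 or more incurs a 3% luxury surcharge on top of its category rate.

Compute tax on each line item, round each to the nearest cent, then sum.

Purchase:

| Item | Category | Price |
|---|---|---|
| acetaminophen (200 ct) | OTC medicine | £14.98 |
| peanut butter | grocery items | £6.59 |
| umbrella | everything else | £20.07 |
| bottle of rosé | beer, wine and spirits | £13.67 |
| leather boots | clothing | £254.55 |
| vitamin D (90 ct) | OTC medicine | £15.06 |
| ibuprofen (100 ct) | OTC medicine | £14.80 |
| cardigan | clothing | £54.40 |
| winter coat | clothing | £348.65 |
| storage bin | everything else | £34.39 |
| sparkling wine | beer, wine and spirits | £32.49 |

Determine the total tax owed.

Acetaminophen (200 ct) £14.98: OTC medicine → 9.25% → £1.39
Peanut butter £6.59: grocery items → 0% → £0.00
Umbrella £20.07: everything else → 6.5% → £1.30
Bottle of rosé £13.67: beer, wine and spirits → 7.25% → £0.99
Leather boots £254.55: clothing → 8.75% → £22.27
Vitamin D (90 ct) £15.06: OTC medicine → 9.25% → £1.39
Ibuprofen (100 ct) £14.80: OTC medicine → 9.25% → £1.37
Cardigan £54.40: clothing → 8.75% → £4.76
Winter coat £348.65: clothing → 8.75% + 3% surcharge = 11.75% → £40.97
Storage bin £34.39: everything else → 6.5% → £2.24
Sparkling wine £32.49: beer, wine and spirits → 7.25% → £2.36
Total tax = £1.39 + £1.30 + £0.99 + £22.27 + £1.39 + £1.37 + £4.76 + £40.97 + £2.24 + £2.36 = £79.04

£79.04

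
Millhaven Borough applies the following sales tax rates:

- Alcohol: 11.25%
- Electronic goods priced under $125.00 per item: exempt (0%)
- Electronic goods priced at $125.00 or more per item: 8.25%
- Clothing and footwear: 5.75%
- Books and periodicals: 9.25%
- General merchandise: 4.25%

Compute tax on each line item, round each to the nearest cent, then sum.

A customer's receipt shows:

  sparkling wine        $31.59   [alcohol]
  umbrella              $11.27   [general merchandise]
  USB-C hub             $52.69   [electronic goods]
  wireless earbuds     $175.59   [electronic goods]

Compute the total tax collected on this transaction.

$18.52

Sparkling wine $31.59: alcohol → 11.25% → $3.55
Umbrella $11.27: general merchandise → 4.25% → $0.48
USB-C hub $52.69: electronic goods, under $125.00 → 0% → $0.00
Wireless earbuds $175.59: electronic goods, $125.00 or more → 8.25% → $14.49
Total tax = $3.55 + $0.48 + $14.49 = $18.52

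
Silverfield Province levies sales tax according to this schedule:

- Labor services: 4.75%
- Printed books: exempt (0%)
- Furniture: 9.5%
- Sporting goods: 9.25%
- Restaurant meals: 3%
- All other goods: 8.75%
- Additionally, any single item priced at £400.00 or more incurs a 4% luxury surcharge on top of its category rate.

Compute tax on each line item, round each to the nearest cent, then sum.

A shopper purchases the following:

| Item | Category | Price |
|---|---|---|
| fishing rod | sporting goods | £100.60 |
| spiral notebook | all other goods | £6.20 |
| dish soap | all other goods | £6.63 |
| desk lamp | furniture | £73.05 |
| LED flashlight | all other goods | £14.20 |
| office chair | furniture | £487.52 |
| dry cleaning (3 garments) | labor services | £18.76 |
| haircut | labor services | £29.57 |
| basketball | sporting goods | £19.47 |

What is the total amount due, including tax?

Fishing rod £100.60: sporting goods → 9.25% → £9.31
Spiral notebook £6.20: all other goods → 8.75% → £0.54
Dish soap £6.63: all other goods → 8.75% → £0.58
Desk lamp £73.05: furniture → 9.5% → £6.94
LED flashlight £14.20: all other goods → 8.75% → £1.24
Office chair £487.52: furniture → 9.5% + 4% surcharge = 13.5% → £65.82
Dry cleaning (3 garments) £18.76: labor services → 4.75% → £0.89
Haircut £29.57: labor services → 4.75% → £1.40
Basketball £19.47: sporting goods → 9.25% → £1.80
Subtotal = £756.00; tax = £88.52; total due = £844.52

£844.52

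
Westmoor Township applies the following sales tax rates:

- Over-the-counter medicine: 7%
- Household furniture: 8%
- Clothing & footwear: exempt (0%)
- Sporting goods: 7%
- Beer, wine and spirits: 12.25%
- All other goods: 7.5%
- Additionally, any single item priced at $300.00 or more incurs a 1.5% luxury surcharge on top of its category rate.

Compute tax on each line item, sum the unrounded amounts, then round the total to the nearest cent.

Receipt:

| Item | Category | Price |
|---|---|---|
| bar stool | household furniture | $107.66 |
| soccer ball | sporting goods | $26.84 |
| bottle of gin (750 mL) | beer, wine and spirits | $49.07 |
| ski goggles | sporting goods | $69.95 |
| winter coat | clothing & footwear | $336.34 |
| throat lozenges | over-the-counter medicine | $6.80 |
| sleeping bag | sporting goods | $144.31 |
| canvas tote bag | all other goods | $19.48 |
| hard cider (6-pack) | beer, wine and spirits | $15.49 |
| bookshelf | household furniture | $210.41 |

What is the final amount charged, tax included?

$1043.56

Bar stool $107.66: household furniture → 8% → $8.6128
Soccer ball $26.84: sporting goods → 7% → $1.8788
Bottle of gin (750 mL) $49.07: beer, wine and spirits → 12.25% → $6.011075
Ski goggles $69.95: sporting goods → 7% → $4.8965
Winter coat $336.34: clothing & footwear → 0% + 1.5% surcharge = 1.5% → $5.0451
Throat lozenges $6.80: over-the-counter medicine → 7% → $0.476
Sleeping bag $144.31: sporting goods → 7% → $10.1017
Canvas tote bag $19.48: all other goods → 7.5% → $1.461
Hard cider (6-pack) $15.49: beer, wine and spirits → 12.25% → $1.897525
Bookshelf $210.41: household furniture → 8% → $16.8328
Subtotal = $986.35; unrounded tax = $57.2133 → $57.21; total due = $1043.56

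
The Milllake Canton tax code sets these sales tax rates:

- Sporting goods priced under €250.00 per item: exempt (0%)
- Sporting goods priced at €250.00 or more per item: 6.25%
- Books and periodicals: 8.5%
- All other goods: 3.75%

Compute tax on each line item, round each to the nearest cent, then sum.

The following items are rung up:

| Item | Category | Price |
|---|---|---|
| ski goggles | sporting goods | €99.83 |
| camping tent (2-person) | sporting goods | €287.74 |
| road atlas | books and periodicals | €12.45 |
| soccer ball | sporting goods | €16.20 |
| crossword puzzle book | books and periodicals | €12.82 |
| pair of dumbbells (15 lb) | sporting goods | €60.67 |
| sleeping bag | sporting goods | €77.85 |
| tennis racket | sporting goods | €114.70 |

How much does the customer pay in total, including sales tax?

Ski goggles €99.83: sporting goods, under €250.00 → 0% → €0.00
Camping tent (2-person) €287.74: sporting goods, €250.00 or more → 6.25% → €17.98
Road atlas €12.45: books and periodicals → 8.5% → €1.06
Soccer ball €16.20: sporting goods, under €250.00 → 0% → €0.00
Crossword puzzle book €12.82: books and periodicals → 8.5% → €1.09
Pair of dumbbells (15 lb) €60.67: sporting goods, under €250.00 → 0% → €0.00
Sleeping bag €77.85: sporting goods, under €250.00 → 0% → €0.00
Tennis racket €114.70: sporting goods, under €250.00 → 0% → €0.00
Subtotal = €682.26; tax = €20.13; total due = €702.39

€702.39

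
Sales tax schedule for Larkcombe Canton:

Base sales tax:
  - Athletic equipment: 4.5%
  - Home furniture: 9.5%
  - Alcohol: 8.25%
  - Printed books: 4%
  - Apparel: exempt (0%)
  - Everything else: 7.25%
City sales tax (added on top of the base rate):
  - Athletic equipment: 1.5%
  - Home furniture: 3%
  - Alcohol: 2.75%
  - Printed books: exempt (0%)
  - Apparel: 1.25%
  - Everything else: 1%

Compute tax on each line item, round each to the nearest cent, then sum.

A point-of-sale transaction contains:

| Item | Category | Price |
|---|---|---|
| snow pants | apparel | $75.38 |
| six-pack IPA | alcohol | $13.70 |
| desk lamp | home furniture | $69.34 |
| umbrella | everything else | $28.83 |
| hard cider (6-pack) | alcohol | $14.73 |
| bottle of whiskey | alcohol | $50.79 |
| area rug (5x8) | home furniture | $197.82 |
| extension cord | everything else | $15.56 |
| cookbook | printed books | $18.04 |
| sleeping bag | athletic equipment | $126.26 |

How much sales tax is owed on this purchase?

$55.02

Snow pants $75.38: apparel → 0% + 1.25% city = 1.25% → $0.94
Six-pack IPA $13.70: alcohol → 8.25% + 2.75% city = 11% → $1.51
Desk lamp $69.34: home furniture → 9.5% + 3% city = 12.5% → $8.67
Umbrella $28.83: everything else → 7.25% + 1% city = 8.25% → $2.38
Hard cider (6-pack) $14.73: alcohol → 8.25% + 2.75% city = 11% → $1.62
Bottle of whiskey $50.79: alcohol → 8.25% + 2.75% city = 11% → $5.59
Area rug (5x8) $197.82: home furniture → 9.5% + 3% city = 12.5% → $24.73
Extension cord $15.56: everything else → 7.25% + 1% city = 8.25% → $1.28
Cookbook $18.04: printed books → 4% + 0% city = 4% → $0.72
Sleeping bag $126.26: athletic equipment → 4.5% + 1.5% city = 6% → $7.58
Total tax = $0.94 + $1.51 + $8.67 + $2.38 + $1.62 + $5.59 + $24.73 + $1.28 + $0.72 + $7.58 = $55.02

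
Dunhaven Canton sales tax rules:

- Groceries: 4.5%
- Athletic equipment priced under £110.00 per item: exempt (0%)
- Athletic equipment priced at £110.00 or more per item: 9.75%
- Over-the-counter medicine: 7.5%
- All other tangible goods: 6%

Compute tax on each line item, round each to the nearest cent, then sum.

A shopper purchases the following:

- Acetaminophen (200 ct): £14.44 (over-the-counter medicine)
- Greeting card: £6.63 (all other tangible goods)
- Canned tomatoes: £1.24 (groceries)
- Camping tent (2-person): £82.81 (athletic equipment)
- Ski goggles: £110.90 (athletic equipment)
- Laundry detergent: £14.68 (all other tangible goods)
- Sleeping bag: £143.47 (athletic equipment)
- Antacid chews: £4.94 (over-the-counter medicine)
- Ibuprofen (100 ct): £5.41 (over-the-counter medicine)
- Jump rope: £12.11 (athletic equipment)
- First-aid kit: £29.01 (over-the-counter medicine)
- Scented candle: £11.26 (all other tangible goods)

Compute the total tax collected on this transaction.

Acetaminophen (200 ct) £14.44: over-the-counter medicine → 7.5% → £1.08
Greeting card £6.63: all other tangible goods → 6% → £0.40
Canned tomatoes £1.24: groceries → 4.5% → £0.06
Camping tent (2-person) £82.81: athletic equipment, under £110.00 → 0% → £0.00
Ski goggles £110.90: athletic equipment, £110.00 or more → 9.75% → £10.81
Laundry detergent £14.68: all other tangible goods → 6% → £0.88
Sleeping bag £143.47: athletic equipment, £110.00 or more → 9.75% → £13.99
Antacid chews £4.94: over-the-counter medicine → 7.5% → £0.37
Ibuprofen (100 ct) £5.41: over-the-counter medicine → 7.5% → £0.41
Jump rope £12.11: athletic equipment, under £110.00 → 0% → £0.00
First-aid kit £29.01: over-the-counter medicine → 7.5% → £2.18
Scented candle £11.26: all other tangible goods → 6% → £0.68
Total tax = £1.08 + £0.40 + £0.06 + £10.81 + £0.88 + £13.99 + £0.37 + £0.41 + £2.18 + £0.68 = £30.86

£30.86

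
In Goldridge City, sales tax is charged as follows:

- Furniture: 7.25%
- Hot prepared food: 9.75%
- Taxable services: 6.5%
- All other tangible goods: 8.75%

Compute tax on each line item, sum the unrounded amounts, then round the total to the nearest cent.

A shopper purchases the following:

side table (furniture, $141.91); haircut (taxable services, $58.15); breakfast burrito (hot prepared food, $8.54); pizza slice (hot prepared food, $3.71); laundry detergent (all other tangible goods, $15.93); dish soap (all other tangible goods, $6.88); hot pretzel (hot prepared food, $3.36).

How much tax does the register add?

$17.59

Side table $141.91: furniture → 7.25% → $10.288475
Haircut $58.15: taxable services → 6.5% → $3.77975
Breakfast burrito $8.54: hot prepared food → 9.75% → $0.83265
Pizza slice $3.71: hot prepared food → 9.75% → $0.361725
Laundry detergent $15.93: all other tangible goods → 8.75% → $1.393875
Dish soap $6.88: all other tangible goods → 8.75% → $0.602
Hot pretzel $3.36: hot prepared food → 9.75% → $0.3276
Unrounded tax sum = $17.586075 → $17.59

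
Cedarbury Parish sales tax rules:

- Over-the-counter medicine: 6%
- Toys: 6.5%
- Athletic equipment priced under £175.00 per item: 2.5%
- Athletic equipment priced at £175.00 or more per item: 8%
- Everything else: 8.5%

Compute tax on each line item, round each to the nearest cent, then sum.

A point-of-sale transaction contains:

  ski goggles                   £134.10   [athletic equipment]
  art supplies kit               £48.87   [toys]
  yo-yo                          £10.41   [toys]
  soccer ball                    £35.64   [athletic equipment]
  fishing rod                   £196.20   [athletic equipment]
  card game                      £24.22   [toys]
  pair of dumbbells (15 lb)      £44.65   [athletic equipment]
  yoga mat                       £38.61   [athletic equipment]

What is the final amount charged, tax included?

Ski goggles £134.10: athletic equipment, under £175.00 → 2.5% → £3.35
Art supplies kit £48.87: toys → 6.5% → £3.18
Yo-yo £10.41: toys → 6.5% → £0.68
Soccer ball £35.64: athletic equipment, under £175.00 → 2.5% → £0.89
Fishing rod £196.20: athletic equipment, £175.00 or more → 8% → £15.70
Card game £24.22: toys → 6.5% → £1.57
Pair of dumbbells (15 lb) £44.65: athletic equipment, under £175.00 → 2.5% → £1.12
Yoga mat £38.61: athletic equipment, under £175.00 → 2.5% → £0.97
Subtotal = £532.70; tax = £27.46; total due = £560.16

£560.16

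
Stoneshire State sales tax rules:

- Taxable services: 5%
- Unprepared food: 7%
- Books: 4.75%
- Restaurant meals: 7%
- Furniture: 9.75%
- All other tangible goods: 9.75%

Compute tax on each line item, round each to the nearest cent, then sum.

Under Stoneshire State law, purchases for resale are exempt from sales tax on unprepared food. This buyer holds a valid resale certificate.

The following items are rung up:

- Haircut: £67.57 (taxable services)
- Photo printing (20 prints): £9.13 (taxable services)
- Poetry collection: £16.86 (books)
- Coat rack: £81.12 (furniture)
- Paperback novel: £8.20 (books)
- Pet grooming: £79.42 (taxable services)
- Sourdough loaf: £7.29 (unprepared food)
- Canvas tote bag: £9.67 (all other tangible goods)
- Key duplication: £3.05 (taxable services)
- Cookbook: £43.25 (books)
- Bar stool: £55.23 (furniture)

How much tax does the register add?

£25.43

Haircut £67.57: taxable services → 5% → £3.38
Photo printing (20 prints) £9.13: taxable services → 5% → £0.46
Poetry collection £16.86: books → 4.75% → £0.80
Coat rack £81.12: furniture → 9.75% → £7.91
Paperback novel £8.20: books → 4.75% → £0.39
Pet grooming £79.42: taxable services → 5% → £3.97
Sourdough loaf £7.29: unprepared food, buyer-exempt → 0% → £0.00
Canvas tote bag £9.67: all other tangible goods → 9.75% → £0.94
Key duplication £3.05: taxable services → 5% → £0.15
Cookbook £43.25: books → 4.75% → £2.05
Bar stool £55.23: furniture → 9.75% → £5.38
Total tax = £3.38 + £0.46 + £0.80 + £7.91 + £0.39 + £3.97 + £0.94 + £0.15 + £2.05 + £5.38 = £25.43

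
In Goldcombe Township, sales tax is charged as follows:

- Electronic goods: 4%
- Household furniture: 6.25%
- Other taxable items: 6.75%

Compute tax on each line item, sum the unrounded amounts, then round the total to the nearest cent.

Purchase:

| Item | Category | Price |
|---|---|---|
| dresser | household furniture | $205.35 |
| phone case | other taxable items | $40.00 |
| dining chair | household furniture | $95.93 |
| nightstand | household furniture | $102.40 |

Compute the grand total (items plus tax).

$471.61

Dresser $205.35: household furniture → 6.25% → $12.834375
Phone case $40.00: other taxable items → 6.75% → $2.70
Dining chair $95.93: household furniture → 6.25% → $5.995625
Nightstand $102.40: household furniture → 6.25% → $6.40
Subtotal = $443.68; unrounded tax = $27.93 → $27.93; total due = $471.61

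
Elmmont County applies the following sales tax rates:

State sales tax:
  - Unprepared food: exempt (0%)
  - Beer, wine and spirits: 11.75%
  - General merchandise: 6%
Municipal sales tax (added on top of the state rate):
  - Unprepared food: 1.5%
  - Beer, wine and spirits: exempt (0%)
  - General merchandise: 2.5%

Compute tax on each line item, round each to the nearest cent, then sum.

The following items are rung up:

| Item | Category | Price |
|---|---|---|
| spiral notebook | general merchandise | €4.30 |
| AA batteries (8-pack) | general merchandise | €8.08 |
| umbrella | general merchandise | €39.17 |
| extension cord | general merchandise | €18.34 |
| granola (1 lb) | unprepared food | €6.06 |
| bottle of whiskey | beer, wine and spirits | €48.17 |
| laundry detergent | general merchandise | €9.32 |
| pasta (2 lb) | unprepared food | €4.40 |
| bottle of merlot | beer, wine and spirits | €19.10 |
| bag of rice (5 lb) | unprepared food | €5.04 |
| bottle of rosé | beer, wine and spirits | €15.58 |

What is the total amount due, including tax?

€194.27

Spiral notebook €4.30: general merchandise → 6% + 2.5% municipal = 8.5% → €0.37
AA batteries (8-pack) €8.08: general merchandise → 6% + 2.5% municipal = 8.5% → €0.69
Umbrella €39.17: general merchandise → 6% + 2.5% municipal = 8.5% → €3.33
Extension cord €18.34: general merchandise → 6% + 2.5% municipal = 8.5% → €1.56
Granola (1 lb) €6.06: unprepared food → 0% + 1.5% municipal = 1.5% → €0.09
Bottle of whiskey €48.17: beer, wine and spirits → 11.75% + 0% municipal = 11.75% → €5.66
Laundry detergent €9.32: general merchandise → 6% + 2.5% municipal = 8.5% → €0.79
Pasta (2 lb) €4.40: unprepared food → 0% + 1.5% municipal = 1.5% → €0.07
Bottle of merlot €19.10: beer, wine and spirits → 11.75% + 0% municipal = 11.75% → €2.24
Bag of rice (5 lb) €5.04: unprepared food → 0% + 1.5% municipal = 1.5% → €0.08
Bottle of rosé €15.58: beer, wine and spirits → 11.75% + 0% municipal = 11.75% → €1.83
Subtotal = €177.56; tax = €16.71; total due = €194.27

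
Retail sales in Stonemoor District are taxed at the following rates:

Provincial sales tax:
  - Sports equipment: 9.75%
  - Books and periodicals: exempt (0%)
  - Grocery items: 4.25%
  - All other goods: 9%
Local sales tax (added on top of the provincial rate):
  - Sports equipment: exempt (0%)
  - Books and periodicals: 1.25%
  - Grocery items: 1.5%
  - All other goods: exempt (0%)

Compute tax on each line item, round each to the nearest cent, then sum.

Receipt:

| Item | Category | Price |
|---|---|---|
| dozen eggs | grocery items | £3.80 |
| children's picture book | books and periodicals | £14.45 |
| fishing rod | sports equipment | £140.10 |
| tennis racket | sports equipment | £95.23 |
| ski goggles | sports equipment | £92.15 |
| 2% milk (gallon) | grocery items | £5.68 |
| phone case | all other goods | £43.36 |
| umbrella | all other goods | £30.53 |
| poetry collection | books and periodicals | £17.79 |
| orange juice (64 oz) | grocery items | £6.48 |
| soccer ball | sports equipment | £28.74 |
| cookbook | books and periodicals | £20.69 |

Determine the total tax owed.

£42.95

Dozen eggs £3.80: grocery items → 4.25% + 1.5% local = 5.75% → £0.22
Children's picture book £14.45: books and periodicals → 0% + 1.25% local = 1.25% → £0.18
Fishing rod £140.10: sports equipment → 9.75% + 0% local = 9.75% → £13.66
Tennis racket £95.23: sports equipment → 9.75% + 0% local = 9.75% → £9.28
Ski goggles £92.15: sports equipment → 9.75% + 0% local = 9.75% → £8.98
2% milk (gallon) £5.68: grocery items → 4.25% + 1.5% local = 5.75% → £0.33
Phone case £43.36: all other goods → 9% + 0% local = 9% → £3.90
Umbrella £30.53: all other goods → 9% + 0% local = 9% → £2.75
Poetry collection £17.79: books and periodicals → 0% + 1.25% local = 1.25% → £0.22
Orange juice (64 oz) £6.48: grocery items → 4.25% + 1.5% local = 5.75% → £0.37
Soccer ball £28.74: sports equipment → 9.75% + 0% local = 9.75% → £2.80
Cookbook £20.69: books and periodicals → 0% + 1.25% local = 1.25% → £0.26
Total tax = £0.22 + £0.18 + £13.66 + £9.28 + £8.98 + £0.33 + £3.90 + £2.75 + £0.22 + £0.37 + £2.80 + £0.26 = £42.95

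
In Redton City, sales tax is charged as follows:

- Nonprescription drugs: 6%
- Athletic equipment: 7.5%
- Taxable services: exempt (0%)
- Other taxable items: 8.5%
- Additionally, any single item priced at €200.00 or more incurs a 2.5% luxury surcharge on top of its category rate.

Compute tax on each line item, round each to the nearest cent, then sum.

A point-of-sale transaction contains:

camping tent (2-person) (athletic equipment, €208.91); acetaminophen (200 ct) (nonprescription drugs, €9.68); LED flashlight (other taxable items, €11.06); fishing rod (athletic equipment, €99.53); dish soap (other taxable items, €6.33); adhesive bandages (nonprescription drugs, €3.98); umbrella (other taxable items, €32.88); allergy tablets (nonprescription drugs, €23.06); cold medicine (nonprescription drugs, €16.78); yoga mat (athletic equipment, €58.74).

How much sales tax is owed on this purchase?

Camping tent (2-person) €208.91: athletic equipment → 7.5% + 2.5% surcharge = 10% → €20.89
Acetaminophen (200 ct) €9.68: nonprescription drugs → 6% → €0.58
LED flashlight €11.06: other taxable items → 8.5% → €0.94
Fishing rod €99.53: athletic equipment → 7.5% → €7.46
Dish soap €6.33: other taxable items → 8.5% → €0.54
Adhesive bandages €3.98: nonprescription drugs → 6% → €0.24
Umbrella €32.88: other taxable items → 8.5% → €2.79
Allergy tablets €23.06: nonprescription drugs → 6% → €1.38
Cold medicine €16.78: nonprescription drugs → 6% → €1.01
Yoga mat €58.74: athletic equipment → 7.5% → €4.41
Total tax = €20.89 + €0.58 + €0.94 + €7.46 + €0.54 + €0.24 + €2.79 + €1.38 + €1.01 + €4.41 = €40.24

€40.24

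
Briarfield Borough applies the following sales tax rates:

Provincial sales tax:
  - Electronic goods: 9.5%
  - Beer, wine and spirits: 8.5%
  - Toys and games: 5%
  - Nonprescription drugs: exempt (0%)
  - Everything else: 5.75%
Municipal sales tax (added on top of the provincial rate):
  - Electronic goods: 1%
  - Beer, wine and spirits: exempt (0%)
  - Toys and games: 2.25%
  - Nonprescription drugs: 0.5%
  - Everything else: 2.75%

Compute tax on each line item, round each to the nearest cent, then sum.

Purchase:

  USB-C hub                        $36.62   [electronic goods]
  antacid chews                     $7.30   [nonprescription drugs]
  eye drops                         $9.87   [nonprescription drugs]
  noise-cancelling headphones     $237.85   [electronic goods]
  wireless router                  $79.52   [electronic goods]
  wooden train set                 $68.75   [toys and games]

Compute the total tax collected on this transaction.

USB-C hub $36.62: electronic goods → 9.5% + 1% municipal = 10.5% → $3.85
Antacid chews $7.30: nonprescription drugs → 0% + 0.5% municipal = 0.5% → $0.04
Eye drops $9.87: nonprescription drugs → 0% + 0.5% municipal = 0.5% → $0.05
Noise-cancelling headphones $237.85: electronic goods → 9.5% + 1% municipal = 10.5% → $24.97
Wireless router $79.52: electronic goods → 9.5% + 1% municipal = 10.5% → $8.35
Wooden train set $68.75: toys and games → 5% + 2.25% municipal = 7.25% → $4.98
Total tax = $3.85 + $0.04 + $0.05 + $24.97 + $8.35 + $4.98 = $42.24

$42.24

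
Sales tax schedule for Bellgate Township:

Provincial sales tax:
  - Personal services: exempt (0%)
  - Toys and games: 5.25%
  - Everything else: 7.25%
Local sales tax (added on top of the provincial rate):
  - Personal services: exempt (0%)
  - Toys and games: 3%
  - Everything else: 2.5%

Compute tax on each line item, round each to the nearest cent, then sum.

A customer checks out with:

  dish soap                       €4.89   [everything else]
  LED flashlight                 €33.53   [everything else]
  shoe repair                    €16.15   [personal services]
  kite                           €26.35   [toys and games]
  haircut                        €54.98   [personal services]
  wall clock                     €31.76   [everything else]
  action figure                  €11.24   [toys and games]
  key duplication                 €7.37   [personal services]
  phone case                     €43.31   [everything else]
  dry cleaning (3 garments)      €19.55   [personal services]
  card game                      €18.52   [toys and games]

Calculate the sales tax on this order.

€15.70

Dish soap €4.89: everything else → 7.25% + 2.5% local = 9.75% → €0.48
LED flashlight €33.53: everything else → 7.25% + 2.5% local = 9.75% → €3.27
Shoe repair €16.15: personal services → 0% + 0% local = 0% → €0.00
Kite €26.35: toys and games → 5.25% + 3% local = 8.25% → €2.17
Haircut €54.98: personal services → 0% + 0% local = 0% → €0.00
Wall clock €31.76: everything else → 7.25% + 2.5% local = 9.75% → €3.10
Action figure €11.24: toys and games → 5.25% + 3% local = 8.25% → €0.93
Key duplication €7.37: personal services → 0% + 0% local = 0% → €0.00
Phone case €43.31: everything else → 7.25% + 2.5% local = 9.75% → €4.22
Dry cleaning (3 garments) €19.55: personal services → 0% + 0% local = 0% → €0.00
Card game €18.52: toys and games → 5.25% + 3% local = 8.25% → €1.53
Total tax = €0.48 + €3.27 + €2.17 + €3.10 + €0.93 + €4.22 + €1.53 = €15.70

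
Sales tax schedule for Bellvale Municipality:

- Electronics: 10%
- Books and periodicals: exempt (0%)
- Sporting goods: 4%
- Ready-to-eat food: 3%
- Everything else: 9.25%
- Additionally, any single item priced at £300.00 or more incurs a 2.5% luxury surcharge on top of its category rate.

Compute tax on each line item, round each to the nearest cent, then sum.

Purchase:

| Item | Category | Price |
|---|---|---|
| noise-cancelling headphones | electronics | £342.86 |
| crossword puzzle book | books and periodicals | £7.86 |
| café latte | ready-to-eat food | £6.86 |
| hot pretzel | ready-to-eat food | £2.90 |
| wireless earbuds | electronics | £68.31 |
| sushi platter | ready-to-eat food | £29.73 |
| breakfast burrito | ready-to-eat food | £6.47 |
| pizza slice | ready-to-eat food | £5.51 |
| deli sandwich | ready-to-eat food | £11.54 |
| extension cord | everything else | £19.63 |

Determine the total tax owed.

Noise-cancelling headphones £342.86: electronics → 10% + 2.5% surcharge = 12.5% → £42.86
Crossword puzzle book £7.86: books and periodicals → 0% → £0.00
Café latte £6.86: ready-to-eat food → 3% → £0.21
Hot pretzel £2.90: ready-to-eat food → 3% → £0.09
Wireless earbuds £68.31: electronics → 10% → £6.83
Sushi platter £29.73: ready-to-eat food → 3% → £0.89
Breakfast burrito £6.47: ready-to-eat food → 3% → £0.19
Pizza slice £5.51: ready-to-eat food → 3% → £0.17
Deli sandwich £11.54: ready-to-eat food → 3% → £0.35
Extension cord £19.63: everything else → 9.25% → £1.82
Total tax = £42.86 + £0.21 + £0.09 + £6.83 + £0.89 + £0.19 + £0.17 + £0.35 + £1.82 = £53.41

£53.41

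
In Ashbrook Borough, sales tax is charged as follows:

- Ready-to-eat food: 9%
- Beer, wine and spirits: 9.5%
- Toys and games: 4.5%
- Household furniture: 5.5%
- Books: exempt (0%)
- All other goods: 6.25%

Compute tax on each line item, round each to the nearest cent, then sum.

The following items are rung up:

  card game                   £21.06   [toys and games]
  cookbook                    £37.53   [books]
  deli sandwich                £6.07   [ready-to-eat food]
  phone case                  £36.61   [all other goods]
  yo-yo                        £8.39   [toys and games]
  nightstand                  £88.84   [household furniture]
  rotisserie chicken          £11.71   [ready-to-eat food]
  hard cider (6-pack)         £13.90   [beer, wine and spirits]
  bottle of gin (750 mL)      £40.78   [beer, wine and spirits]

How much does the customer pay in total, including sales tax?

£280.19

Card game £21.06: toys and games → 4.5% → £0.95
Cookbook £37.53: books → 0% → £0.00
Deli sandwich £6.07: ready-to-eat food → 9% → £0.55
Phone case £36.61: all other goods → 6.25% → £2.29
Yo-yo £8.39: toys and games → 4.5% → £0.38
Nightstand £88.84: household furniture → 5.5% → £4.89
Rotisserie chicken £11.71: ready-to-eat food → 9% → £1.05
Hard cider (6-pack) £13.90: beer, wine and spirits → 9.5% → £1.32
Bottle of gin (750 mL) £40.78: beer, wine and spirits → 9.5% → £3.87
Subtotal = £264.89; tax = £15.30; total due = £280.19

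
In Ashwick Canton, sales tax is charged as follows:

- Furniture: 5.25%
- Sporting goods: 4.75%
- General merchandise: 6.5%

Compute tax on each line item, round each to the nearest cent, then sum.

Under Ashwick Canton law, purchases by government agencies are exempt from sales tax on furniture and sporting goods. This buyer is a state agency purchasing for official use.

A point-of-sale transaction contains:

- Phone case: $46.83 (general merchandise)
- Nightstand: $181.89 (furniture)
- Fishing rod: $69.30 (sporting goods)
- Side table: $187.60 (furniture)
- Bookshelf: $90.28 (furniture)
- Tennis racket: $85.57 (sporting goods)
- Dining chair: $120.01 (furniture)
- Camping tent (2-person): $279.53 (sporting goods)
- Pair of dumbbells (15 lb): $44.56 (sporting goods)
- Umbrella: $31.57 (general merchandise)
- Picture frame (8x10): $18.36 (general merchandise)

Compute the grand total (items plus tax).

$1161.78

Phone case $46.83: general merchandise → 6.5% → $3.04
Nightstand $181.89: furniture, buyer-exempt → 0% → $0.00
Fishing rod $69.30: sporting goods, buyer-exempt → 0% → $0.00
Side table $187.60: furniture, buyer-exempt → 0% → $0.00
Bookshelf $90.28: furniture, buyer-exempt → 0% → $0.00
Tennis racket $85.57: sporting goods, buyer-exempt → 0% → $0.00
Dining chair $120.01: furniture, buyer-exempt → 0% → $0.00
Camping tent (2-person) $279.53: sporting goods, buyer-exempt → 0% → $0.00
Pair of dumbbells (15 lb) $44.56: sporting goods, buyer-exempt → 0% → $0.00
Umbrella $31.57: general merchandise → 6.5% → $2.05
Picture frame (8x10) $18.36: general merchandise → 6.5% → $1.19
Subtotal = $1155.50; tax = $6.28; total due = $1161.78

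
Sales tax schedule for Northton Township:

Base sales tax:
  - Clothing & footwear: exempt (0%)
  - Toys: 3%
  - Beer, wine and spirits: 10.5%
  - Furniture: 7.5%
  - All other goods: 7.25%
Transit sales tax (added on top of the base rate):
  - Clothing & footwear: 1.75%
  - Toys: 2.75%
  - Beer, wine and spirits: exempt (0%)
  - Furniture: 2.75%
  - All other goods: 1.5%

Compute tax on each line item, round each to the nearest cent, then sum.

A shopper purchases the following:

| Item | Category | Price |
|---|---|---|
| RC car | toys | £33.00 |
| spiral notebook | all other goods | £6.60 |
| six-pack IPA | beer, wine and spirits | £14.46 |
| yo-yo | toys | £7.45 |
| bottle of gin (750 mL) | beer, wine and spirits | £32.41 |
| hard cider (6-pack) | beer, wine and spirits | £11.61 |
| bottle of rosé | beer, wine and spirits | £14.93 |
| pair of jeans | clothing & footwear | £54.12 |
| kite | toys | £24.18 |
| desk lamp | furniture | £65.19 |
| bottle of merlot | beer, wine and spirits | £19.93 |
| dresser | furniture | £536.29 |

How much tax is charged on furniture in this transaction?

Desk lamp £65.19: furniture → 7.5% + 2.75% transit = 10.25% → £6.68
Dresser £536.29: furniture → 7.5% + 2.75% transit = 10.25% → £54.97
Tax on furniture = £6.68 + £54.97 = £61.65

£61.65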